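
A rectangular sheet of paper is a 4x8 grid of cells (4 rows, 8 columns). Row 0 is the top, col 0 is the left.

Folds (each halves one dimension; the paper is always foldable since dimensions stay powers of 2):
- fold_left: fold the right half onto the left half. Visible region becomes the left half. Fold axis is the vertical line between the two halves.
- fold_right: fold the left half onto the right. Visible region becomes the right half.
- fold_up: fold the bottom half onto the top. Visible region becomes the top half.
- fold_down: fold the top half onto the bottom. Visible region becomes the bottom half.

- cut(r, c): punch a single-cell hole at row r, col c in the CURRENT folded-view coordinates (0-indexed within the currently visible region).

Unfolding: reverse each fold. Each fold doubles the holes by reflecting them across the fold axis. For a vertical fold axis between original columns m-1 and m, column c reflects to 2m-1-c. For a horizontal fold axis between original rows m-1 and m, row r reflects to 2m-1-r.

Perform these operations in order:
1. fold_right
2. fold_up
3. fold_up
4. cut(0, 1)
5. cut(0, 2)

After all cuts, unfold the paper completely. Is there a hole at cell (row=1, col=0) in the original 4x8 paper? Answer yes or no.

Answer: no

Derivation:
Op 1 fold_right: fold axis v@4; visible region now rows[0,4) x cols[4,8) = 4x4
Op 2 fold_up: fold axis h@2; visible region now rows[0,2) x cols[4,8) = 2x4
Op 3 fold_up: fold axis h@1; visible region now rows[0,1) x cols[4,8) = 1x4
Op 4 cut(0, 1): punch at orig (0,5); cuts so far [(0, 5)]; region rows[0,1) x cols[4,8) = 1x4
Op 5 cut(0, 2): punch at orig (0,6); cuts so far [(0, 5), (0, 6)]; region rows[0,1) x cols[4,8) = 1x4
Unfold 1 (reflect across h@1): 4 holes -> [(0, 5), (0, 6), (1, 5), (1, 6)]
Unfold 2 (reflect across h@2): 8 holes -> [(0, 5), (0, 6), (1, 5), (1, 6), (2, 5), (2, 6), (3, 5), (3, 6)]
Unfold 3 (reflect across v@4): 16 holes -> [(0, 1), (0, 2), (0, 5), (0, 6), (1, 1), (1, 2), (1, 5), (1, 6), (2, 1), (2, 2), (2, 5), (2, 6), (3, 1), (3, 2), (3, 5), (3, 6)]
Holes: [(0, 1), (0, 2), (0, 5), (0, 6), (1, 1), (1, 2), (1, 5), (1, 6), (2, 1), (2, 2), (2, 5), (2, 6), (3, 1), (3, 2), (3, 5), (3, 6)]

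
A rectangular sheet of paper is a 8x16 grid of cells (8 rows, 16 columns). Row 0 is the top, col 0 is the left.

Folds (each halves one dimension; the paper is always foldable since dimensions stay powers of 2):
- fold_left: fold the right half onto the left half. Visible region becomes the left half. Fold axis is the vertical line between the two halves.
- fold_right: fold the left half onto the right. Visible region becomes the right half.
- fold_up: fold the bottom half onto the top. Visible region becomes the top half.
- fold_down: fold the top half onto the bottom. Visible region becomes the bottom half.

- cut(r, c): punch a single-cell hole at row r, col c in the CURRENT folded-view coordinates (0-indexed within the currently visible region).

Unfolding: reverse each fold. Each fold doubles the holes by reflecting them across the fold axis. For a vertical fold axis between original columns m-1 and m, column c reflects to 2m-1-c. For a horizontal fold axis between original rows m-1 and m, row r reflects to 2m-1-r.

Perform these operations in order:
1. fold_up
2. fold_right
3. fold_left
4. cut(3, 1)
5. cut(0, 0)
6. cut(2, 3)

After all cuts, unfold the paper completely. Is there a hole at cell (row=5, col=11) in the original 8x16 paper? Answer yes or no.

Answer: yes

Derivation:
Op 1 fold_up: fold axis h@4; visible region now rows[0,4) x cols[0,16) = 4x16
Op 2 fold_right: fold axis v@8; visible region now rows[0,4) x cols[8,16) = 4x8
Op 3 fold_left: fold axis v@12; visible region now rows[0,4) x cols[8,12) = 4x4
Op 4 cut(3, 1): punch at orig (3,9); cuts so far [(3, 9)]; region rows[0,4) x cols[8,12) = 4x4
Op 5 cut(0, 0): punch at orig (0,8); cuts so far [(0, 8), (3, 9)]; region rows[0,4) x cols[8,12) = 4x4
Op 6 cut(2, 3): punch at orig (2,11); cuts so far [(0, 8), (2, 11), (3, 9)]; region rows[0,4) x cols[8,12) = 4x4
Unfold 1 (reflect across v@12): 6 holes -> [(0, 8), (0, 15), (2, 11), (2, 12), (3, 9), (3, 14)]
Unfold 2 (reflect across v@8): 12 holes -> [(0, 0), (0, 7), (0, 8), (0, 15), (2, 3), (2, 4), (2, 11), (2, 12), (3, 1), (3, 6), (3, 9), (3, 14)]
Unfold 3 (reflect across h@4): 24 holes -> [(0, 0), (0, 7), (0, 8), (0, 15), (2, 3), (2, 4), (2, 11), (2, 12), (3, 1), (3, 6), (3, 9), (3, 14), (4, 1), (4, 6), (4, 9), (4, 14), (5, 3), (5, 4), (5, 11), (5, 12), (7, 0), (7, 7), (7, 8), (7, 15)]
Holes: [(0, 0), (0, 7), (0, 8), (0, 15), (2, 3), (2, 4), (2, 11), (2, 12), (3, 1), (3, 6), (3, 9), (3, 14), (4, 1), (4, 6), (4, 9), (4, 14), (5, 3), (5, 4), (5, 11), (5, 12), (7, 0), (7, 7), (7, 8), (7, 15)]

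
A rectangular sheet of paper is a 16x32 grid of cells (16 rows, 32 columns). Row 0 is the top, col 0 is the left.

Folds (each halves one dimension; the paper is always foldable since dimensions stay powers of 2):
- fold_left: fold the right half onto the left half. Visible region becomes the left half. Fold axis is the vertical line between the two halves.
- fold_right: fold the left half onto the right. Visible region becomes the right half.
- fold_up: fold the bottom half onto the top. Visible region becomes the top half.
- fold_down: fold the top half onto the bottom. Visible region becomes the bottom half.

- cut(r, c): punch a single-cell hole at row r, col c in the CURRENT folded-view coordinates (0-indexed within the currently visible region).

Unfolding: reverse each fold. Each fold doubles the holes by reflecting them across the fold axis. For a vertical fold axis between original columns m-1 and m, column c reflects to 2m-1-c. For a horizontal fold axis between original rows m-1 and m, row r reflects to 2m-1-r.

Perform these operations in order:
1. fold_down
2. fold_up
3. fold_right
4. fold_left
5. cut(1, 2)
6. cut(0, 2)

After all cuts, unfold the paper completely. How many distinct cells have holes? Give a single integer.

Answer: 32

Derivation:
Op 1 fold_down: fold axis h@8; visible region now rows[8,16) x cols[0,32) = 8x32
Op 2 fold_up: fold axis h@12; visible region now rows[8,12) x cols[0,32) = 4x32
Op 3 fold_right: fold axis v@16; visible region now rows[8,12) x cols[16,32) = 4x16
Op 4 fold_left: fold axis v@24; visible region now rows[8,12) x cols[16,24) = 4x8
Op 5 cut(1, 2): punch at orig (9,18); cuts so far [(9, 18)]; region rows[8,12) x cols[16,24) = 4x8
Op 6 cut(0, 2): punch at orig (8,18); cuts so far [(8, 18), (9, 18)]; region rows[8,12) x cols[16,24) = 4x8
Unfold 1 (reflect across v@24): 4 holes -> [(8, 18), (8, 29), (9, 18), (9, 29)]
Unfold 2 (reflect across v@16): 8 holes -> [(8, 2), (8, 13), (8, 18), (8, 29), (9, 2), (9, 13), (9, 18), (9, 29)]
Unfold 3 (reflect across h@12): 16 holes -> [(8, 2), (8, 13), (8, 18), (8, 29), (9, 2), (9, 13), (9, 18), (9, 29), (14, 2), (14, 13), (14, 18), (14, 29), (15, 2), (15, 13), (15, 18), (15, 29)]
Unfold 4 (reflect across h@8): 32 holes -> [(0, 2), (0, 13), (0, 18), (0, 29), (1, 2), (1, 13), (1, 18), (1, 29), (6, 2), (6, 13), (6, 18), (6, 29), (7, 2), (7, 13), (7, 18), (7, 29), (8, 2), (8, 13), (8, 18), (8, 29), (9, 2), (9, 13), (9, 18), (9, 29), (14, 2), (14, 13), (14, 18), (14, 29), (15, 2), (15, 13), (15, 18), (15, 29)]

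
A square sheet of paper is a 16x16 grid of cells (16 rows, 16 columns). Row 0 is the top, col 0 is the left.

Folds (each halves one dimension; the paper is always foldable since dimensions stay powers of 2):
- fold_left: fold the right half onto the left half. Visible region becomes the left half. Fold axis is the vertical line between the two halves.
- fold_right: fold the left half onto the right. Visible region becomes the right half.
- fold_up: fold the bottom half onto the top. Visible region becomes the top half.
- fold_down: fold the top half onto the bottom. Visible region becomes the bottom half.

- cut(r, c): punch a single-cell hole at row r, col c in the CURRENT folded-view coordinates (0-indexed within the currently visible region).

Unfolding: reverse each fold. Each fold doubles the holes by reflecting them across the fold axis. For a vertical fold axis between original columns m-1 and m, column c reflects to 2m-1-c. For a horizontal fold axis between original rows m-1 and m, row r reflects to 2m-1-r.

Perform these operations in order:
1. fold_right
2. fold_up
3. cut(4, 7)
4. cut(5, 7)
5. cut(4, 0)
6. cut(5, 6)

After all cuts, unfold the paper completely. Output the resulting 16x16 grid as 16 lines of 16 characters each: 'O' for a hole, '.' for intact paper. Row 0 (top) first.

Op 1 fold_right: fold axis v@8; visible region now rows[0,16) x cols[8,16) = 16x8
Op 2 fold_up: fold axis h@8; visible region now rows[0,8) x cols[8,16) = 8x8
Op 3 cut(4, 7): punch at orig (4,15); cuts so far [(4, 15)]; region rows[0,8) x cols[8,16) = 8x8
Op 4 cut(5, 7): punch at orig (5,15); cuts so far [(4, 15), (5, 15)]; region rows[0,8) x cols[8,16) = 8x8
Op 5 cut(4, 0): punch at orig (4,8); cuts so far [(4, 8), (4, 15), (5, 15)]; region rows[0,8) x cols[8,16) = 8x8
Op 6 cut(5, 6): punch at orig (5,14); cuts so far [(4, 8), (4, 15), (5, 14), (5, 15)]; region rows[0,8) x cols[8,16) = 8x8
Unfold 1 (reflect across h@8): 8 holes -> [(4, 8), (4, 15), (5, 14), (5, 15), (10, 14), (10, 15), (11, 8), (11, 15)]
Unfold 2 (reflect across v@8): 16 holes -> [(4, 0), (4, 7), (4, 8), (4, 15), (5, 0), (5, 1), (5, 14), (5, 15), (10, 0), (10, 1), (10, 14), (10, 15), (11, 0), (11, 7), (11, 8), (11, 15)]

Answer: ................
................
................
................
O......OO......O
OO............OO
................
................
................
................
OO............OO
O......OO......O
................
................
................
................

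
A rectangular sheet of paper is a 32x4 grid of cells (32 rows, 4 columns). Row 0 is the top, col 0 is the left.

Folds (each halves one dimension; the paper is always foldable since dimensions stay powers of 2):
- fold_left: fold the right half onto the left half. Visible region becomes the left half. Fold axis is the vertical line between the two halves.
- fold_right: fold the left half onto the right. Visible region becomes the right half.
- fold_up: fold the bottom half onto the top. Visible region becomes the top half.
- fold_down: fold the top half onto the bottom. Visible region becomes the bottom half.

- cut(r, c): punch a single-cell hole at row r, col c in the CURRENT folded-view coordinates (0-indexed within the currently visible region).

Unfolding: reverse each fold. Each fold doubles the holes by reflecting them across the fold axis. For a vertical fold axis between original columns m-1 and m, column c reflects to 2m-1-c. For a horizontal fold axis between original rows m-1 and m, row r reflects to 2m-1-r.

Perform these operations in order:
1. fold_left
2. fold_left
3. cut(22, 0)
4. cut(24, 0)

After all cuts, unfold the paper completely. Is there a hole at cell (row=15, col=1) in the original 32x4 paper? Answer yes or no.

Op 1 fold_left: fold axis v@2; visible region now rows[0,32) x cols[0,2) = 32x2
Op 2 fold_left: fold axis v@1; visible region now rows[0,32) x cols[0,1) = 32x1
Op 3 cut(22, 0): punch at orig (22,0); cuts so far [(22, 0)]; region rows[0,32) x cols[0,1) = 32x1
Op 4 cut(24, 0): punch at orig (24,0); cuts so far [(22, 0), (24, 0)]; region rows[0,32) x cols[0,1) = 32x1
Unfold 1 (reflect across v@1): 4 holes -> [(22, 0), (22, 1), (24, 0), (24, 1)]
Unfold 2 (reflect across v@2): 8 holes -> [(22, 0), (22, 1), (22, 2), (22, 3), (24, 0), (24, 1), (24, 2), (24, 3)]
Holes: [(22, 0), (22, 1), (22, 2), (22, 3), (24, 0), (24, 1), (24, 2), (24, 3)]

Answer: no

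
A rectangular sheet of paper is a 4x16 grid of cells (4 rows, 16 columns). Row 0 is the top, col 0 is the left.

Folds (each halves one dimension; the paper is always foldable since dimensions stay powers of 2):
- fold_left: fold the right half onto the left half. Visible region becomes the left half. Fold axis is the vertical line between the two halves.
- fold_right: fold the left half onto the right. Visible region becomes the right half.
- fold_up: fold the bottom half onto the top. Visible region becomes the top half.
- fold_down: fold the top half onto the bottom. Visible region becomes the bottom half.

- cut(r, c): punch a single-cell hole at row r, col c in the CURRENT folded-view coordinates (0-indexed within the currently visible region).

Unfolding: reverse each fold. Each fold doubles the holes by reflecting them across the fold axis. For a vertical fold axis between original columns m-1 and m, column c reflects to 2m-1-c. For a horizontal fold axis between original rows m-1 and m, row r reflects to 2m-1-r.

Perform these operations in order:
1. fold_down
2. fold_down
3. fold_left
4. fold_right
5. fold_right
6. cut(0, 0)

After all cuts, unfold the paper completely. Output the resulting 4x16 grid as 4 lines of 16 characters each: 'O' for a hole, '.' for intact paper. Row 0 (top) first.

Op 1 fold_down: fold axis h@2; visible region now rows[2,4) x cols[0,16) = 2x16
Op 2 fold_down: fold axis h@3; visible region now rows[3,4) x cols[0,16) = 1x16
Op 3 fold_left: fold axis v@8; visible region now rows[3,4) x cols[0,8) = 1x8
Op 4 fold_right: fold axis v@4; visible region now rows[3,4) x cols[4,8) = 1x4
Op 5 fold_right: fold axis v@6; visible region now rows[3,4) x cols[6,8) = 1x2
Op 6 cut(0, 0): punch at orig (3,6); cuts so far [(3, 6)]; region rows[3,4) x cols[6,8) = 1x2
Unfold 1 (reflect across v@6): 2 holes -> [(3, 5), (3, 6)]
Unfold 2 (reflect across v@4): 4 holes -> [(3, 1), (3, 2), (3, 5), (3, 6)]
Unfold 3 (reflect across v@8): 8 holes -> [(3, 1), (3, 2), (3, 5), (3, 6), (3, 9), (3, 10), (3, 13), (3, 14)]
Unfold 4 (reflect across h@3): 16 holes -> [(2, 1), (2, 2), (2, 5), (2, 6), (2, 9), (2, 10), (2, 13), (2, 14), (3, 1), (3, 2), (3, 5), (3, 6), (3, 9), (3, 10), (3, 13), (3, 14)]
Unfold 5 (reflect across h@2): 32 holes -> [(0, 1), (0, 2), (0, 5), (0, 6), (0, 9), (0, 10), (0, 13), (0, 14), (1, 1), (1, 2), (1, 5), (1, 6), (1, 9), (1, 10), (1, 13), (1, 14), (2, 1), (2, 2), (2, 5), (2, 6), (2, 9), (2, 10), (2, 13), (2, 14), (3, 1), (3, 2), (3, 5), (3, 6), (3, 9), (3, 10), (3, 13), (3, 14)]

Answer: .OO..OO..OO..OO.
.OO..OO..OO..OO.
.OO..OO..OO..OO.
.OO..OO..OO..OO.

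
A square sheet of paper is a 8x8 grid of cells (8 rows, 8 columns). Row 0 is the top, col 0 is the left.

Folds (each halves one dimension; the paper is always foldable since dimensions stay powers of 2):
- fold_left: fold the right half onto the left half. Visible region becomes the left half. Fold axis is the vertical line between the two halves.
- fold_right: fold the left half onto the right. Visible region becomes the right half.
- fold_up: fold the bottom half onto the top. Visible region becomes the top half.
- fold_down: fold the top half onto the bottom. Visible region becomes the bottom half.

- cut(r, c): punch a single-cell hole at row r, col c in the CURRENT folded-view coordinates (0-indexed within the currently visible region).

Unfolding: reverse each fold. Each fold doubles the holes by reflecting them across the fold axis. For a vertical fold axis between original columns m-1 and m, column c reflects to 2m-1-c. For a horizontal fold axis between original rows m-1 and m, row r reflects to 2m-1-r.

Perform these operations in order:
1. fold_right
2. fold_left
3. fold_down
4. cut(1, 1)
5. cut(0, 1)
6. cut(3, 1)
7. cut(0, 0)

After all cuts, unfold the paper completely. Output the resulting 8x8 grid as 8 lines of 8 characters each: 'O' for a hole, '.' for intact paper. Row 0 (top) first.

Answer: .OO..OO.
........
.OO..OO.
OOOOOOOO
OOOOOOOO
.OO..OO.
........
.OO..OO.

Derivation:
Op 1 fold_right: fold axis v@4; visible region now rows[0,8) x cols[4,8) = 8x4
Op 2 fold_left: fold axis v@6; visible region now rows[0,8) x cols[4,6) = 8x2
Op 3 fold_down: fold axis h@4; visible region now rows[4,8) x cols[4,6) = 4x2
Op 4 cut(1, 1): punch at orig (5,5); cuts so far [(5, 5)]; region rows[4,8) x cols[4,6) = 4x2
Op 5 cut(0, 1): punch at orig (4,5); cuts so far [(4, 5), (5, 5)]; region rows[4,8) x cols[4,6) = 4x2
Op 6 cut(3, 1): punch at orig (7,5); cuts so far [(4, 5), (5, 5), (7, 5)]; region rows[4,8) x cols[4,6) = 4x2
Op 7 cut(0, 0): punch at orig (4,4); cuts so far [(4, 4), (4, 5), (5, 5), (7, 5)]; region rows[4,8) x cols[4,6) = 4x2
Unfold 1 (reflect across h@4): 8 holes -> [(0, 5), (2, 5), (3, 4), (3, 5), (4, 4), (4, 5), (5, 5), (7, 5)]
Unfold 2 (reflect across v@6): 16 holes -> [(0, 5), (0, 6), (2, 5), (2, 6), (3, 4), (3, 5), (3, 6), (3, 7), (4, 4), (4, 5), (4, 6), (4, 7), (5, 5), (5, 6), (7, 5), (7, 6)]
Unfold 3 (reflect across v@4): 32 holes -> [(0, 1), (0, 2), (0, 5), (0, 6), (2, 1), (2, 2), (2, 5), (2, 6), (3, 0), (3, 1), (3, 2), (3, 3), (3, 4), (3, 5), (3, 6), (3, 7), (4, 0), (4, 1), (4, 2), (4, 3), (4, 4), (4, 5), (4, 6), (4, 7), (5, 1), (5, 2), (5, 5), (5, 6), (7, 1), (7, 2), (7, 5), (7, 6)]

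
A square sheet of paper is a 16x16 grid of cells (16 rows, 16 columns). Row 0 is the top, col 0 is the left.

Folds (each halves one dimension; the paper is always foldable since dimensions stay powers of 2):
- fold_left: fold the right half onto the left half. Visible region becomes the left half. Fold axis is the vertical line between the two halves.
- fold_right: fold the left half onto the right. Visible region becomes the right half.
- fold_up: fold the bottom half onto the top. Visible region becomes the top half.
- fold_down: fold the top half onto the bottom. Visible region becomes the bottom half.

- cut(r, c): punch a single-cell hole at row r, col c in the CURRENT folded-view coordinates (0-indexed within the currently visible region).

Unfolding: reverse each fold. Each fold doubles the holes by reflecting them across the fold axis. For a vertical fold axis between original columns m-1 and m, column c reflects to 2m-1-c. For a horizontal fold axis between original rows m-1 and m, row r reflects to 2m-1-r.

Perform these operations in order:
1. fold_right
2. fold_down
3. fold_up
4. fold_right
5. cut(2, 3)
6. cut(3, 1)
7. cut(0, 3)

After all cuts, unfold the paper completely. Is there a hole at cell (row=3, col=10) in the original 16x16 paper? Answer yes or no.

Answer: yes

Derivation:
Op 1 fold_right: fold axis v@8; visible region now rows[0,16) x cols[8,16) = 16x8
Op 2 fold_down: fold axis h@8; visible region now rows[8,16) x cols[8,16) = 8x8
Op 3 fold_up: fold axis h@12; visible region now rows[8,12) x cols[8,16) = 4x8
Op 4 fold_right: fold axis v@12; visible region now rows[8,12) x cols[12,16) = 4x4
Op 5 cut(2, 3): punch at orig (10,15); cuts so far [(10, 15)]; region rows[8,12) x cols[12,16) = 4x4
Op 6 cut(3, 1): punch at orig (11,13); cuts so far [(10, 15), (11, 13)]; region rows[8,12) x cols[12,16) = 4x4
Op 7 cut(0, 3): punch at orig (8,15); cuts so far [(8, 15), (10, 15), (11, 13)]; region rows[8,12) x cols[12,16) = 4x4
Unfold 1 (reflect across v@12): 6 holes -> [(8, 8), (8, 15), (10, 8), (10, 15), (11, 10), (11, 13)]
Unfold 2 (reflect across h@12): 12 holes -> [(8, 8), (8, 15), (10, 8), (10, 15), (11, 10), (11, 13), (12, 10), (12, 13), (13, 8), (13, 15), (15, 8), (15, 15)]
Unfold 3 (reflect across h@8): 24 holes -> [(0, 8), (0, 15), (2, 8), (2, 15), (3, 10), (3, 13), (4, 10), (4, 13), (5, 8), (5, 15), (7, 8), (7, 15), (8, 8), (8, 15), (10, 8), (10, 15), (11, 10), (11, 13), (12, 10), (12, 13), (13, 8), (13, 15), (15, 8), (15, 15)]
Unfold 4 (reflect across v@8): 48 holes -> [(0, 0), (0, 7), (0, 8), (0, 15), (2, 0), (2, 7), (2, 8), (2, 15), (3, 2), (3, 5), (3, 10), (3, 13), (4, 2), (4, 5), (4, 10), (4, 13), (5, 0), (5, 7), (5, 8), (5, 15), (7, 0), (7, 7), (7, 8), (7, 15), (8, 0), (8, 7), (8, 8), (8, 15), (10, 0), (10, 7), (10, 8), (10, 15), (11, 2), (11, 5), (11, 10), (11, 13), (12, 2), (12, 5), (12, 10), (12, 13), (13, 0), (13, 7), (13, 8), (13, 15), (15, 0), (15, 7), (15, 8), (15, 15)]
Holes: [(0, 0), (0, 7), (0, 8), (0, 15), (2, 0), (2, 7), (2, 8), (2, 15), (3, 2), (3, 5), (3, 10), (3, 13), (4, 2), (4, 5), (4, 10), (4, 13), (5, 0), (5, 7), (5, 8), (5, 15), (7, 0), (7, 7), (7, 8), (7, 15), (8, 0), (8, 7), (8, 8), (8, 15), (10, 0), (10, 7), (10, 8), (10, 15), (11, 2), (11, 5), (11, 10), (11, 13), (12, 2), (12, 5), (12, 10), (12, 13), (13, 0), (13, 7), (13, 8), (13, 15), (15, 0), (15, 7), (15, 8), (15, 15)]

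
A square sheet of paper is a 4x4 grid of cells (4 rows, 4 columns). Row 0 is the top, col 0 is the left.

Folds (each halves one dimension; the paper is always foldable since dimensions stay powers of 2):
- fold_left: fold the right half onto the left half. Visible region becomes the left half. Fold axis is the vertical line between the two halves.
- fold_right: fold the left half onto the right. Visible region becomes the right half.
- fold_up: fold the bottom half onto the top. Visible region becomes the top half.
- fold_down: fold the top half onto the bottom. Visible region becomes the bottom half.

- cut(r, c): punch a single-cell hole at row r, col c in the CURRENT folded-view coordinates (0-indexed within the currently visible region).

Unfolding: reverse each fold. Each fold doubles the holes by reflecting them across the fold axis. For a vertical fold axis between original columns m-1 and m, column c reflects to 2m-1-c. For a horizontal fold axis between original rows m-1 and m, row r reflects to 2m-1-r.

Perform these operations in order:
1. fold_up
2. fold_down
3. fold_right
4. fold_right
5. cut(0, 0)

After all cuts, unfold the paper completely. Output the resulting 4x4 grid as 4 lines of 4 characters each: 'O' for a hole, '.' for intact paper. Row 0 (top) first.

Answer: OOOO
OOOO
OOOO
OOOO

Derivation:
Op 1 fold_up: fold axis h@2; visible region now rows[0,2) x cols[0,4) = 2x4
Op 2 fold_down: fold axis h@1; visible region now rows[1,2) x cols[0,4) = 1x4
Op 3 fold_right: fold axis v@2; visible region now rows[1,2) x cols[2,4) = 1x2
Op 4 fold_right: fold axis v@3; visible region now rows[1,2) x cols[3,4) = 1x1
Op 5 cut(0, 0): punch at orig (1,3); cuts so far [(1, 3)]; region rows[1,2) x cols[3,4) = 1x1
Unfold 1 (reflect across v@3): 2 holes -> [(1, 2), (1, 3)]
Unfold 2 (reflect across v@2): 4 holes -> [(1, 0), (1, 1), (1, 2), (1, 3)]
Unfold 3 (reflect across h@1): 8 holes -> [(0, 0), (0, 1), (0, 2), (0, 3), (1, 0), (1, 1), (1, 2), (1, 3)]
Unfold 4 (reflect across h@2): 16 holes -> [(0, 0), (0, 1), (0, 2), (0, 3), (1, 0), (1, 1), (1, 2), (1, 3), (2, 0), (2, 1), (2, 2), (2, 3), (3, 0), (3, 1), (3, 2), (3, 3)]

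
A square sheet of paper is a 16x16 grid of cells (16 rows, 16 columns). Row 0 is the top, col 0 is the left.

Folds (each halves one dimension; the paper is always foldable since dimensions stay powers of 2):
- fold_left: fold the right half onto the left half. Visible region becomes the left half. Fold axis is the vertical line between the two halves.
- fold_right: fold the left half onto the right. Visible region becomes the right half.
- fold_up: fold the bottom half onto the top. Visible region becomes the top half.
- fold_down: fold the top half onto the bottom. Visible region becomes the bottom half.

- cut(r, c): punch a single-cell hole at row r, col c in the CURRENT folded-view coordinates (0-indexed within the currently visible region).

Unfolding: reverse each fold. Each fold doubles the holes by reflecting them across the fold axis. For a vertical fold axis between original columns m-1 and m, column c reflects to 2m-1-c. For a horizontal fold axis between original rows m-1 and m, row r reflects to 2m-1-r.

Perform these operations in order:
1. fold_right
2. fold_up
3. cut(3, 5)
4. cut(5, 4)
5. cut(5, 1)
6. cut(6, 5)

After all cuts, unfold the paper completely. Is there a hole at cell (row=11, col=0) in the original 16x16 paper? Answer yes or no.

Answer: no

Derivation:
Op 1 fold_right: fold axis v@8; visible region now rows[0,16) x cols[8,16) = 16x8
Op 2 fold_up: fold axis h@8; visible region now rows[0,8) x cols[8,16) = 8x8
Op 3 cut(3, 5): punch at orig (3,13); cuts so far [(3, 13)]; region rows[0,8) x cols[8,16) = 8x8
Op 4 cut(5, 4): punch at orig (5,12); cuts so far [(3, 13), (5, 12)]; region rows[0,8) x cols[8,16) = 8x8
Op 5 cut(5, 1): punch at orig (5,9); cuts so far [(3, 13), (5, 9), (5, 12)]; region rows[0,8) x cols[8,16) = 8x8
Op 6 cut(6, 5): punch at orig (6,13); cuts so far [(3, 13), (5, 9), (5, 12), (6, 13)]; region rows[0,8) x cols[8,16) = 8x8
Unfold 1 (reflect across h@8): 8 holes -> [(3, 13), (5, 9), (5, 12), (6, 13), (9, 13), (10, 9), (10, 12), (12, 13)]
Unfold 2 (reflect across v@8): 16 holes -> [(3, 2), (3, 13), (5, 3), (5, 6), (5, 9), (5, 12), (6, 2), (6, 13), (9, 2), (9, 13), (10, 3), (10, 6), (10, 9), (10, 12), (12, 2), (12, 13)]
Holes: [(3, 2), (3, 13), (5, 3), (5, 6), (5, 9), (5, 12), (6, 2), (6, 13), (9, 2), (9, 13), (10, 3), (10, 6), (10, 9), (10, 12), (12, 2), (12, 13)]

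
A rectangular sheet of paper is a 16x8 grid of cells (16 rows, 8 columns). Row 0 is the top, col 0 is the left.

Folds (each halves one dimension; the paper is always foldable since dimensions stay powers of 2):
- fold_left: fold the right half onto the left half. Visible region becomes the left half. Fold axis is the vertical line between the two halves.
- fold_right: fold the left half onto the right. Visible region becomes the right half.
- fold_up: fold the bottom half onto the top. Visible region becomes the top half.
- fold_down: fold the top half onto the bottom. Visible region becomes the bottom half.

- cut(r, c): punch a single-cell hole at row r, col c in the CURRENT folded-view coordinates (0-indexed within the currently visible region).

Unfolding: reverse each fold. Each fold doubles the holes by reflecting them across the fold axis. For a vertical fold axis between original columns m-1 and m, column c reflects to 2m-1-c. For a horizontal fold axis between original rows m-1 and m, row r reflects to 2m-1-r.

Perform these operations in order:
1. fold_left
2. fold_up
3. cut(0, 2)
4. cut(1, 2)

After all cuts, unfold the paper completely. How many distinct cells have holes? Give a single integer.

Op 1 fold_left: fold axis v@4; visible region now rows[0,16) x cols[0,4) = 16x4
Op 2 fold_up: fold axis h@8; visible region now rows[0,8) x cols[0,4) = 8x4
Op 3 cut(0, 2): punch at orig (0,2); cuts so far [(0, 2)]; region rows[0,8) x cols[0,4) = 8x4
Op 4 cut(1, 2): punch at orig (1,2); cuts so far [(0, 2), (1, 2)]; region rows[0,8) x cols[0,4) = 8x4
Unfold 1 (reflect across h@8): 4 holes -> [(0, 2), (1, 2), (14, 2), (15, 2)]
Unfold 2 (reflect across v@4): 8 holes -> [(0, 2), (0, 5), (1, 2), (1, 5), (14, 2), (14, 5), (15, 2), (15, 5)]

Answer: 8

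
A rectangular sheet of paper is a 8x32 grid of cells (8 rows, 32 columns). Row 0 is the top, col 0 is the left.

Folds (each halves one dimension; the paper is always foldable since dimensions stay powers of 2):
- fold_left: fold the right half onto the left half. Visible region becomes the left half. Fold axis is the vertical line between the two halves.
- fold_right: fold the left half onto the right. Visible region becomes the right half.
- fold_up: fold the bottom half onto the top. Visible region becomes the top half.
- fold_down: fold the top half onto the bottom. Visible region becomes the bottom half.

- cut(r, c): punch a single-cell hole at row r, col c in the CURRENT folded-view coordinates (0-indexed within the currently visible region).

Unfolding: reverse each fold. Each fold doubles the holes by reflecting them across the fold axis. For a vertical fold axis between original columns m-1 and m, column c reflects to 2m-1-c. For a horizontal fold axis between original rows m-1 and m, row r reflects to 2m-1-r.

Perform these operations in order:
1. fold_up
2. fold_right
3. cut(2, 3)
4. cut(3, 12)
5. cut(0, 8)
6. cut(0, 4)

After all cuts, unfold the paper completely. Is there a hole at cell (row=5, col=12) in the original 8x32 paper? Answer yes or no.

Op 1 fold_up: fold axis h@4; visible region now rows[0,4) x cols[0,32) = 4x32
Op 2 fold_right: fold axis v@16; visible region now rows[0,4) x cols[16,32) = 4x16
Op 3 cut(2, 3): punch at orig (2,19); cuts so far [(2, 19)]; region rows[0,4) x cols[16,32) = 4x16
Op 4 cut(3, 12): punch at orig (3,28); cuts so far [(2, 19), (3, 28)]; region rows[0,4) x cols[16,32) = 4x16
Op 5 cut(0, 8): punch at orig (0,24); cuts so far [(0, 24), (2, 19), (3, 28)]; region rows[0,4) x cols[16,32) = 4x16
Op 6 cut(0, 4): punch at orig (0,20); cuts so far [(0, 20), (0, 24), (2, 19), (3, 28)]; region rows[0,4) x cols[16,32) = 4x16
Unfold 1 (reflect across v@16): 8 holes -> [(0, 7), (0, 11), (0, 20), (0, 24), (2, 12), (2, 19), (3, 3), (3, 28)]
Unfold 2 (reflect across h@4): 16 holes -> [(0, 7), (0, 11), (0, 20), (0, 24), (2, 12), (2, 19), (3, 3), (3, 28), (4, 3), (4, 28), (5, 12), (5, 19), (7, 7), (7, 11), (7, 20), (7, 24)]
Holes: [(0, 7), (0, 11), (0, 20), (0, 24), (2, 12), (2, 19), (3, 3), (3, 28), (4, 3), (4, 28), (5, 12), (5, 19), (7, 7), (7, 11), (7, 20), (7, 24)]

Answer: yes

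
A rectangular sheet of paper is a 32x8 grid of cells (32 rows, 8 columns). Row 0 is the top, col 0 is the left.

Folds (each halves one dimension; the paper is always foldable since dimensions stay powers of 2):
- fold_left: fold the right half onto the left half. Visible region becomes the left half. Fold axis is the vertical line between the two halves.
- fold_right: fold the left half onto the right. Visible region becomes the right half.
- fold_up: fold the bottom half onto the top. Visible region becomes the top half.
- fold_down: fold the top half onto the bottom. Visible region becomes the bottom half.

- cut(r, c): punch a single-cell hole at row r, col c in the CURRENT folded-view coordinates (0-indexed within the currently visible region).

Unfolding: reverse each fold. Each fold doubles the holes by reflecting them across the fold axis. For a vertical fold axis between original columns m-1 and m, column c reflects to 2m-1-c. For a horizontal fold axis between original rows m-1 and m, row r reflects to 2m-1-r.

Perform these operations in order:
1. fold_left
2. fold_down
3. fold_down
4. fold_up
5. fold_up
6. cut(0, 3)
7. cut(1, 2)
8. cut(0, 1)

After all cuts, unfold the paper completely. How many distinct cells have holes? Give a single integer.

Answer: 96

Derivation:
Op 1 fold_left: fold axis v@4; visible region now rows[0,32) x cols[0,4) = 32x4
Op 2 fold_down: fold axis h@16; visible region now rows[16,32) x cols[0,4) = 16x4
Op 3 fold_down: fold axis h@24; visible region now rows[24,32) x cols[0,4) = 8x4
Op 4 fold_up: fold axis h@28; visible region now rows[24,28) x cols[0,4) = 4x4
Op 5 fold_up: fold axis h@26; visible region now rows[24,26) x cols[0,4) = 2x4
Op 6 cut(0, 3): punch at orig (24,3); cuts so far [(24, 3)]; region rows[24,26) x cols[0,4) = 2x4
Op 7 cut(1, 2): punch at orig (25,2); cuts so far [(24, 3), (25, 2)]; region rows[24,26) x cols[0,4) = 2x4
Op 8 cut(0, 1): punch at orig (24,1); cuts so far [(24, 1), (24, 3), (25, 2)]; region rows[24,26) x cols[0,4) = 2x4
Unfold 1 (reflect across h@26): 6 holes -> [(24, 1), (24, 3), (25, 2), (26, 2), (27, 1), (27, 3)]
Unfold 2 (reflect across h@28): 12 holes -> [(24, 1), (24, 3), (25, 2), (26, 2), (27, 1), (27, 3), (28, 1), (28, 3), (29, 2), (30, 2), (31, 1), (31, 3)]
Unfold 3 (reflect across h@24): 24 holes -> [(16, 1), (16, 3), (17, 2), (18, 2), (19, 1), (19, 3), (20, 1), (20, 3), (21, 2), (22, 2), (23, 1), (23, 3), (24, 1), (24, 3), (25, 2), (26, 2), (27, 1), (27, 3), (28, 1), (28, 3), (29, 2), (30, 2), (31, 1), (31, 3)]
Unfold 4 (reflect across h@16): 48 holes -> [(0, 1), (0, 3), (1, 2), (2, 2), (3, 1), (3, 3), (4, 1), (4, 3), (5, 2), (6, 2), (7, 1), (7, 3), (8, 1), (8, 3), (9, 2), (10, 2), (11, 1), (11, 3), (12, 1), (12, 3), (13, 2), (14, 2), (15, 1), (15, 3), (16, 1), (16, 3), (17, 2), (18, 2), (19, 1), (19, 3), (20, 1), (20, 3), (21, 2), (22, 2), (23, 1), (23, 3), (24, 1), (24, 3), (25, 2), (26, 2), (27, 1), (27, 3), (28, 1), (28, 3), (29, 2), (30, 2), (31, 1), (31, 3)]
Unfold 5 (reflect across v@4): 96 holes -> [(0, 1), (0, 3), (0, 4), (0, 6), (1, 2), (1, 5), (2, 2), (2, 5), (3, 1), (3, 3), (3, 4), (3, 6), (4, 1), (4, 3), (4, 4), (4, 6), (5, 2), (5, 5), (6, 2), (6, 5), (7, 1), (7, 3), (7, 4), (7, 6), (8, 1), (8, 3), (8, 4), (8, 6), (9, 2), (9, 5), (10, 2), (10, 5), (11, 1), (11, 3), (11, 4), (11, 6), (12, 1), (12, 3), (12, 4), (12, 6), (13, 2), (13, 5), (14, 2), (14, 5), (15, 1), (15, 3), (15, 4), (15, 6), (16, 1), (16, 3), (16, 4), (16, 6), (17, 2), (17, 5), (18, 2), (18, 5), (19, 1), (19, 3), (19, 4), (19, 6), (20, 1), (20, 3), (20, 4), (20, 6), (21, 2), (21, 5), (22, 2), (22, 5), (23, 1), (23, 3), (23, 4), (23, 6), (24, 1), (24, 3), (24, 4), (24, 6), (25, 2), (25, 5), (26, 2), (26, 5), (27, 1), (27, 3), (27, 4), (27, 6), (28, 1), (28, 3), (28, 4), (28, 6), (29, 2), (29, 5), (30, 2), (30, 5), (31, 1), (31, 3), (31, 4), (31, 6)]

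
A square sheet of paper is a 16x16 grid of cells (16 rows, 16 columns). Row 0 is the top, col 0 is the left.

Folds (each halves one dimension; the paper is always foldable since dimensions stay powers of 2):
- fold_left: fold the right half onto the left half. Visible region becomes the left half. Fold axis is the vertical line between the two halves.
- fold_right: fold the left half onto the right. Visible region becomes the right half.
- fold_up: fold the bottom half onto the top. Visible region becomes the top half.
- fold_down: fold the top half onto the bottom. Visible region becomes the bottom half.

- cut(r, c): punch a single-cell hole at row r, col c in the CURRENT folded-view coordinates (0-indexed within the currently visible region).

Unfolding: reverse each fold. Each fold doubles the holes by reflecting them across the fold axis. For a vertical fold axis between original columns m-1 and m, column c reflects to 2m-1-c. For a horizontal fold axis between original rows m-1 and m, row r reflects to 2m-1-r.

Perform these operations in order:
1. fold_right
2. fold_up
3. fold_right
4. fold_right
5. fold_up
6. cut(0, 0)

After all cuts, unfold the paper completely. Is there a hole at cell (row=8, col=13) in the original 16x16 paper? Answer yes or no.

Answer: yes

Derivation:
Op 1 fold_right: fold axis v@8; visible region now rows[0,16) x cols[8,16) = 16x8
Op 2 fold_up: fold axis h@8; visible region now rows[0,8) x cols[8,16) = 8x8
Op 3 fold_right: fold axis v@12; visible region now rows[0,8) x cols[12,16) = 8x4
Op 4 fold_right: fold axis v@14; visible region now rows[0,8) x cols[14,16) = 8x2
Op 5 fold_up: fold axis h@4; visible region now rows[0,4) x cols[14,16) = 4x2
Op 6 cut(0, 0): punch at orig (0,14); cuts so far [(0, 14)]; region rows[0,4) x cols[14,16) = 4x2
Unfold 1 (reflect across h@4): 2 holes -> [(0, 14), (7, 14)]
Unfold 2 (reflect across v@14): 4 holes -> [(0, 13), (0, 14), (7, 13), (7, 14)]
Unfold 3 (reflect across v@12): 8 holes -> [(0, 9), (0, 10), (0, 13), (0, 14), (7, 9), (7, 10), (7, 13), (7, 14)]
Unfold 4 (reflect across h@8): 16 holes -> [(0, 9), (0, 10), (0, 13), (0, 14), (7, 9), (7, 10), (7, 13), (7, 14), (8, 9), (8, 10), (8, 13), (8, 14), (15, 9), (15, 10), (15, 13), (15, 14)]
Unfold 5 (reflect across v@8): 32 holes -> [(0, 1), (0, 2), (0, 5), (0, 6), (0, 9), (0, 10), (0, 13), (0, 14), (7, 1), (7, 2), (7, 5), (7, 6), (7, 9), (7, 10), (7, 13), (7, 14), (8, 1), (8, 2), (8, 5), (8, 6), (8, 9), (8, 10), (8, 13), (8, 14), (15, 1), (15, 2), (15, 5), (15, 6), (15, 9), (15, 10), (15, 13), (15, 14)]
Holes: [(0, 1), (0, 2), (0, 5), (0, 6), (0, 9), (0, 10), (0, 13), (0, 14), (7, 1), (7, 2), (7, 5), (7, 6), (7, 9), (7, 10), (7, 13), (7, 14), (8, 1), (8, 2), (8, 5), (8, 6), (8, 9), (8, 10), (8, 13), (8, 14), (15, 1), (15, 2), (15, 5), (15, 6), (15, 9), (15, 10), (15, 13), (15, 14)]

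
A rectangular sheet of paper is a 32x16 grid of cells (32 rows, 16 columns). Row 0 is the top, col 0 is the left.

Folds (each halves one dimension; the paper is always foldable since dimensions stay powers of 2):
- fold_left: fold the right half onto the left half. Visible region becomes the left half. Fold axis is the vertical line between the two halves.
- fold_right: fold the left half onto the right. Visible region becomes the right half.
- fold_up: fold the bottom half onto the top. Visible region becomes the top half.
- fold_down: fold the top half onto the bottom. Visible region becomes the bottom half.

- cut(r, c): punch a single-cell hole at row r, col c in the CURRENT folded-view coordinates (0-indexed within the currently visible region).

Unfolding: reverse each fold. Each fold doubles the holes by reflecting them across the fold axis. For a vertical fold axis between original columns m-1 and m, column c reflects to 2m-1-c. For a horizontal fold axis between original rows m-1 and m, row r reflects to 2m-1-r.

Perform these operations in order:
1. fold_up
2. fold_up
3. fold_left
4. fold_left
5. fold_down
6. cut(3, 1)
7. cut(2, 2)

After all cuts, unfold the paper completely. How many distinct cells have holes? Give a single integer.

Op 1 fold_up: fold axis h@16; visible region now rows[0,16) x cols[0,16) = 16x16
Op 2 fold_up: fold axis h@8; visible region now rows[0,8) x cols[0,16) = 8x16
Op 3 fold_left: fold axis v@8; visible region now rows[0,8) x cols[0,8) = 8x8
Op 4 fold_left: fold axis v@4; visible region now rows[0,8) x cols[0,4) = 8x4
Op 5 fold_down: fold axis h@4; visible region now rows[4,8) x cols[0,4) = 4x4
Op 6 cut(3, 1): punch at orig (7,1); cuts so far [(7, 1)]; region rows[4,8) x cols[0,4) = 4x4
Op 7 cut(2, 2): punch at orig (6,2); cuts so far [(6, 2), (7, 1)]; region rows[4,8) x cols[0,4) = 4x4
Unfold 1 (reflect across h@4): 4 holes -> [(0, 1), (1, 2), (6, 2), (7, 1)]
Unfold 2 (reflect across v@4): 8 holes -> [(0, 1), (0, 6), (1, 2), (1, 5), (6, 2), (6, 5), (7, 1), (7, 6)]
Unfold 3 (reflect across v@8): 16 holes -> [(0, 1), (0, 6), (0, 9), (0, 14), (1, 2), (1, 5), (1, 10), (1, 13), (6, 2), (6, 5), (6, 10), (6, 13), (7, 1), (7, 6), (7, 9), (7, 14)]
Unfold 4 (reflect across h@8): 32 holes -> [(0, 1), (0, 6), (0, 9), (0, 14), (1, 2), (1, 5), (1, 10), (1, 13), (6, 2), (6, 5), (6, 10), (6, 13), (7, 1), (7, 6), (7, 9), (7, 14), (8, 1), (8, 6), (8, 9), (8, 14), (9, 2), (9, 5), (9, 10), (9, 13), (14, 2), (14, 5), (14, 10), (14, 13), (15, 1), (15, 6), (15, 9), (15, 14)]
Unfold 5 (reflect across h@16): 64 holes -> [(0, 1), (0, 6), (0, 9), (0, 14), (1, 2), (1, 5), (1, 10), (1, 13), (6, 2), (6, 5), (6, 10), (6, 13), (7, 1), (7, 6), (7, 9), (7, 14), (8, 1), (8, 6), (8, 9), (8, 14), (9, 2), (9, 5), (9, 10), (9, 13), (14, 2), (14, 5), (14, 10), (14, 13), (15, 1), (15, 6), (15, 9), (15, 14), (16, 1), (16, 6), (16, 9), (16, 14), (17, 2), (17, 5), (17, 10), (17, 13), (22, 2), (22, 5), (22, 10), (22, 13), (23, 1), (23, 6), (23, 9), (23, 14), (24, 1), (24, 6), (24, 9), (24, 14), (25, 2), (25, 5), (25, 10), (25, 13), (30, 2), (30, 5), (30, 10), (30, 13), (31, 1), (31, 6), (31, 9), (31, 14)]

Answer: 64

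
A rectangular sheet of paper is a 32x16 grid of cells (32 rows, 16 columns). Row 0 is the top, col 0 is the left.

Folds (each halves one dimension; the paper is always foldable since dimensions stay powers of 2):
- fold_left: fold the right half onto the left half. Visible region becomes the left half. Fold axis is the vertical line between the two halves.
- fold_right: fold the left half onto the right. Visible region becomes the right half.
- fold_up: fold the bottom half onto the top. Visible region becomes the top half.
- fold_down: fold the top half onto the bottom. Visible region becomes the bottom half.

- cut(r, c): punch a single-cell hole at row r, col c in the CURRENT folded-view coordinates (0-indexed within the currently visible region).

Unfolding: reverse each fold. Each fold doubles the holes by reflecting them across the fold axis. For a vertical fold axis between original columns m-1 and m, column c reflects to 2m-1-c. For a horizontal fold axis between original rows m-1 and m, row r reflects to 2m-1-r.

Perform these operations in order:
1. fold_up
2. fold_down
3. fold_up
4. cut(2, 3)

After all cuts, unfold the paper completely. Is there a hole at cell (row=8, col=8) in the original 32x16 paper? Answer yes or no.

Op 1 fold_up: fold axis h@16; visible region now rows[0,16) x cols[0,16) = 16x16
Op 2 fold_down: fold axis h@8; visible region now rows[8,16) x cols[0,16) = 8x16
Op 3 fold_up: fold axis h@12; visible region now rows[8,12) x cols[0,16) = 4x16
Op 4 cut(2, 3): punch at orig (10,3); cuts so far [(10, 3)]; region rows[8,12) x cols[0,16) = 4x16
Unfold 1 (reflect across h@12): 2 holes -> [(10, 3), (13, 3)]
Unfold 2 (reflect across h@8): 4 holes -> [(2, 3), (5, 3), (10, 3), (13, 3)]
Unfold 3 (reflect across h@16): 8 holes -> [(2, 3), (5, 3), (10, 3), (13, 3), (18, 3), (21, 3), (26, 3), (29, 3)]
Holes: [(2, 3), (5, 3), (10, 3), (13, 3), (18, 3), (21, 3), (26, 3), (29, 3)]

Answer: no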